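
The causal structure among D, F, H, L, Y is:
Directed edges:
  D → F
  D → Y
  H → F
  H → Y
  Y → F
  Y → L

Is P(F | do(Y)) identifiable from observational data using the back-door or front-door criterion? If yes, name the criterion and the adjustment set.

desc(Y)\{Y}={F,L}; candidates ⊆ {D,H}.
size 0: {}; under {} Y still reaches {D,F,H} ∋ F.
size 1: {D}, {H}; under {D} Y still reaches {F,H} ∋ F.
{D,H}: Y⊥F given {D,H} in G with Y→· removed — back-door holds.
P(F|do(Y)) = Σ_{D,H} P(F|Y,D,H)·P(D,H).

P(F|do(Y)): backdoor, adjust for {D, H}.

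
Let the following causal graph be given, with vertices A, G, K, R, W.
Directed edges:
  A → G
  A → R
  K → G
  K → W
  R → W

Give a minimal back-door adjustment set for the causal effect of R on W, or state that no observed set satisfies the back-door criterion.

R→W: minimal back-door set ∅.

desc(R)\{R}={W}; candidates ⊆ {A,G,K}.
∅: R⊥W given ∅ in G with R→· removed — back-door holds.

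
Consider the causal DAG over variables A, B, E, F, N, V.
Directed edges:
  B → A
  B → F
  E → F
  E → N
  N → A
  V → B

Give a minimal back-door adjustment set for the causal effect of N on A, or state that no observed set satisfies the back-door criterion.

desc(N)\{N}={A}; candidates ⊆ {B,E,F,V}.
∅: N⊥A given ∅ in G with N→· removed — back-door holds.

N→A: minimal back-door set ∅.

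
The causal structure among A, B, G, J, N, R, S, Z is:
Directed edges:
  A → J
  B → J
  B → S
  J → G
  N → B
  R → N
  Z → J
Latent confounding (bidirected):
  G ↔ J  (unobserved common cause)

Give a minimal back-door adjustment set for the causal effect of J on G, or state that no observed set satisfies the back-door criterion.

J→G: no observed back-door set.

desc(J)\{J}={G}; candidates ⊆ {A,B,N,R,S,Z}.
J↔G: latent back-door arc(s) into J.
size 0: {}; under {} J still reaches {A,B,G,N,R,S,Z} ∋ G.
size 1: {A}, {B}, {N} …(+3); under {A} J still reaches {B,G,N,R,S,Z} ∋ G.
size 2: {A,B}, {A,N}, {A,R} …(+12); under {A,B} J still reaches {G,Z} ∋ G.
J↔G cannot be blocked by any observed set — no back-door set.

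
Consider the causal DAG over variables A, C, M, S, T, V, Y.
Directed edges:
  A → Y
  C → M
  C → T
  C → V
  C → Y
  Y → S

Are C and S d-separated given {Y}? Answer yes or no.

Yes — C ⊥ S | {Y}.

Bayes-Ball from C | {Y} reaches {A,M,T,V}.
S ∉ reach(C|{Y}) ⇒ C ⊥ S | {Y}.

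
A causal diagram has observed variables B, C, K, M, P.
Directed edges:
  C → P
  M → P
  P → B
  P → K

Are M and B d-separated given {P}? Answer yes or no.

Yes — M ⊥ B | {P}.

Bayes-Ball from M | {P} reaches {C}.
B ∉ reach(M|{P}) ⇒ M ⊥ B | {P}.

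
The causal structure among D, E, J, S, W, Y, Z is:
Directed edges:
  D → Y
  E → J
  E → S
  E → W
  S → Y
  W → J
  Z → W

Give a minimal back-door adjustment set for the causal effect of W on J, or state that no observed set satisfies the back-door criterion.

desc(W)\{W}={J}; candidates ⊆ {D,E,S,Y,Z}.
size 0: {}; under {} W still reaches {E,J,S,Y,Z} ∋ J.
{E}: W⊥J given {E} in G with W→· removed — back-door holds.

W→J: minimal back-door set {E}.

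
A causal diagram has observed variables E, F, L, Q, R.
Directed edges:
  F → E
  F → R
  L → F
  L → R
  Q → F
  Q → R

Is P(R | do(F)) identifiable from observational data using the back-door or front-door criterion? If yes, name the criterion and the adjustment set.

desc(F)\{F}={E,R}; candidates ⊆ {L,Q}.
size 0: {}; under {} F still reaches {L,Q,R} ∋ R.
size 1: {L}, {Q}; under {L} F still reaches {Q,R} ∋ R.
{L,Q}: F⊥R given {L,Q} in G with F→· removed — back-door holds.
P(R|do(F)) = Σ_{L,Q} P(R|F,L,Q)·P(L,Q).

P(R|do(F)): backdoor, adjust for {L, Q}.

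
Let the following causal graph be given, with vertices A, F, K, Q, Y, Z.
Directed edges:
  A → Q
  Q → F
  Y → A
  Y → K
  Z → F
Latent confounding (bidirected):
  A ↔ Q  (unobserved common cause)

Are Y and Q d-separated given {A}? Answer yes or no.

Bayes-Ball from Y | {A} reaches {F,K,Q}.
Q ∈ reach(Y|{A}) ⇒ Y ⊥̸ Q | {A}.

No — Y and Q are d-connected given {A}.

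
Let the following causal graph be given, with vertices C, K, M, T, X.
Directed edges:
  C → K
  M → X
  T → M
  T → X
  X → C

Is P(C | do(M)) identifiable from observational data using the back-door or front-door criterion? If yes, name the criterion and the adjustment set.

desc(M)\{M}={C,K,X}; candidates ⊆ {T}.
size 0: {}; under {} M still reaches {C,K,T,X} ∋ C.
{T}: M⊥C given {T} in G with M→· removed — back-door holds.
P(C|do(M)) = Σ_{T} P(C|M,T)·P(T).

P(C|do(M)): backdoor, adjust for {T}.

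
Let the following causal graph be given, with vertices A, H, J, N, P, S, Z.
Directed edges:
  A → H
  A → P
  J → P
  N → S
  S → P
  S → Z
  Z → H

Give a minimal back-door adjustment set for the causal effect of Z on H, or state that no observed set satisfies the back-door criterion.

desc(Z)\{Z}={H}; candidates ⊆ {A,J,N,P,S}.
∅: Z⊥H given ∅ in G with Z→· removed — back-door holds.

Z→H: minimal back-door set ∅.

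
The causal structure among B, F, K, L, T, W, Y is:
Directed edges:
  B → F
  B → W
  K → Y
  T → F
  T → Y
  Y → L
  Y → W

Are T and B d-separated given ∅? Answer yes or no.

Yes — T ⊥ B | ∅.

Bayes-Ball from T | ∅ reaches {F,L,W,Y}.
B ∉ reach(T|∅) ⇒ T ⊥ B | ∅.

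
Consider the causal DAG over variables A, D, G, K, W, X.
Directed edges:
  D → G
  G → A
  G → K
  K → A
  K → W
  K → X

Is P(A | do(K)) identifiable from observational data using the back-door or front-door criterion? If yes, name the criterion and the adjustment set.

desc(K)\{K}={A,W,X}; candidates ⊆ {D,G}.
size 0: {}; under {} K still reaches {A,D,G} ∋ A.
{G}: K⊥A given {G} in G with K→· removed — back-door holds.
P(A|do(K)) = Σ_{G} P(A|K,G)·P(G).

P(A|do(K)): backdoor, adjust for {G}.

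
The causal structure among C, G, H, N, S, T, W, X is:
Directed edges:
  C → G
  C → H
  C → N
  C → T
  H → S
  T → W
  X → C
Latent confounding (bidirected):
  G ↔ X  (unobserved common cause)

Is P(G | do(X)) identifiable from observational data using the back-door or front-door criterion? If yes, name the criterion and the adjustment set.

desc(X)\{X}={C,G,H,N,S,T,W}; candidates ⊆ {—}.
X↔G: latent back-door arc(s) into X.
size 0: {}; under {} X still reaches {G} ∋ G.
X↔G cannot be blocked by any observed set — no back-door set.
{C}: (i) intercepts every directed X→G path; (ii) no back-door X→{C}; (iii) {X} blocks every back-door {C}→G. Front-door holds.
P(G|do(X)) = Σ_{C} P(C|X) Σ_{X'} P(G|C,X')P(X').

P(G|do(X)): frontdoor, adjust for {C}.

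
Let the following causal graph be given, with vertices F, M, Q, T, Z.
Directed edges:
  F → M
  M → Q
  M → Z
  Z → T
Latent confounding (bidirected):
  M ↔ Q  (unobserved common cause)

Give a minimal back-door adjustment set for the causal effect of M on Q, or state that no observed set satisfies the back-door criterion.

M→Q: no observed back-door set.

desc(M)\{M}={Q,T,Z}; candidates ⊆ {F}.
M↔Q: latent back-door arc(s) into M.
size 0: {}; under {} M still reaches {F,Q} ∋ Q.
size 1: {F}; under {F} M still reaches {Q} ∋ Q.
M↔Q cannot be blocked by any observed set — no back-door set.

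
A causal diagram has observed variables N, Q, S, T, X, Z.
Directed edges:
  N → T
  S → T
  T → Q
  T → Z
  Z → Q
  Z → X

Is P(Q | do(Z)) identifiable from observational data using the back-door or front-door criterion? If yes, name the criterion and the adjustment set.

desc(Z)\{Z}={Q,X}; candidates ⊆ {N,S,T}.
size 0: {}; under {} Z still reaches {N,Q,S,T} ∋ Q.
{T}: Z⊥Q given {T} in G with Z→· removed — back-door holds.
P(Q|do(Z)) = Σ_{T} P(Q|Z,T)·P(T).

P(Q|do(Z)): backdoor, adjust for {T}.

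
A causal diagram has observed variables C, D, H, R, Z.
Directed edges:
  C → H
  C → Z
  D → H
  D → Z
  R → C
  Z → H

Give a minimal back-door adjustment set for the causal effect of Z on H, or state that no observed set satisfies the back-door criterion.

Z→H: minimal back-door set {C, D}.

desc(Z)\{Z}={H}; candidates ⊆ {C,D,R}.
size 0: {}; under {} Z still reaches {C,D,H,R} ∋ H.
size 1: {C}, {D}, {R}; under {C} Z still reaches {D,H} ∋ H.
{C,D}: Z⊥H given {C,D} in G with Z→· removed — back-door holds.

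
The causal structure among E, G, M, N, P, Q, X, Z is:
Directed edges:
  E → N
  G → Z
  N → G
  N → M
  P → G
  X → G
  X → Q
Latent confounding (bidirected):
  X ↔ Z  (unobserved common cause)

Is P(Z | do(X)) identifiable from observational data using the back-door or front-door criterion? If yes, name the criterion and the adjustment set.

desc(X)\{X}={G,Q,Z}; candidates ⊆ {E,M,N,P}.
X↔Z: latent back-door arc(s) into X.
size 0: {}; under {} X still reaches {Z} ∋ Z.
size 1: {E}, {M}, {N} …(+1); under {E} X still reaches {Z} ∋ Z.
size 2: {E,M}, {E,N}, {E,P} …(+3); under {E,M} X still reaches {Z} ∋ Z.
X↔Z cannot be blocked by any observed set — no back-door set.
{G}: (i) intercepts every directed X→Z path; (ii) no back-door X→{G}; (iii) {X} blocks every back-door {G}→Z. Front-door holds.
P(Z|do(X)) = Σ_{G} P(G|X) Σ_{X'} P(Z|G,X')P(X').

P(Z|do(X)): frontdoor, adjust for {G}.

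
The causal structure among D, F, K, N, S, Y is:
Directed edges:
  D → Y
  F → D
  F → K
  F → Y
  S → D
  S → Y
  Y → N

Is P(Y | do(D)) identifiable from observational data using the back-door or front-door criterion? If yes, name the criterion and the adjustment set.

P(Y|do(D)): backdoor, adjust for {F, S}.

desc(D)\{D}={N,Y}; candidates ⊆ {F,K,S}.
size 0: {}; under {} D still reaches {F,K,N,S,Y} ∋ Y.
size 1: {F}, {K}, {S}; under {F} D still reaches {N,S,Y} ∋ Y.
{F,S}: D⊥Y given {F,S} in G with D→· removed — back-door holds.
P(Y|do(D)) = Σ_{F,S} P(Y|D,F,S)·P(F,S).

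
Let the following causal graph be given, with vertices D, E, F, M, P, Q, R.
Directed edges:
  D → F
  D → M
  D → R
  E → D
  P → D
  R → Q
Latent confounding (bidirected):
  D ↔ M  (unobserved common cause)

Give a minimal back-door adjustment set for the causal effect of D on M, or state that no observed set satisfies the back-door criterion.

D→M: no observed back-door set.

desc(D)\{D}={F,M,Q,R}; candidates ⊆ {E,P}.
D↔M: latent back-door arc(s) into D.
size 0: {}; under {} D still reaches {E,M,P} ∋ M.
size 1: {E}, {P}; under {E} D still reaches {M,P} ∋ M.
size 2: {E,P}; under {E,P} D still reaches {M} ∋ M.
D↔M cannot be blocked by any observed set — no back-door set.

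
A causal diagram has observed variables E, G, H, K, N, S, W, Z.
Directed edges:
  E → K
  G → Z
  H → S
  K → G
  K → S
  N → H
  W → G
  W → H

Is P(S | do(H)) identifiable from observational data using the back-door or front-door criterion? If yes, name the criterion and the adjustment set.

desc(H)\{H}={S}; candidates ⊆ {E,G,K,N,W,Z}.
∅: H⊥S given ∅ in G with H→· removed — back-door holds.
P(S|do(H)) = P(S|H) — no adjustment needed.

P(S|do(H)): backdoor, adjust for ∅.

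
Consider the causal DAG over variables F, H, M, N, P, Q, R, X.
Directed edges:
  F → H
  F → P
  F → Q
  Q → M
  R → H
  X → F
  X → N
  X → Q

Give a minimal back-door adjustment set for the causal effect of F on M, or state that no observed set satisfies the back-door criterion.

F→M: minimal back-door set {X}.

desc(F)\{F}={H,M,P,Q}; candidates ⊆ {N,R,X}.
size 0: {}; under {} F still reaches {M,N,Q,X} ∋ M.
{X}: F⊥M given {X} in G with F→· removed — back-door holds.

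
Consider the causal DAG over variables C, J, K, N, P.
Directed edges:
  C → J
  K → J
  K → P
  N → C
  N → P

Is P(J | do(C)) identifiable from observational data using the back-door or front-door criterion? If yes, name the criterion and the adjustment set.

desc(C)\{C}={J}; candidates ⊆ {K,N,P}.
∅: C⊥J given ∅ in G with C→· removed — back-door holds.
P(J|do(C)) = P(J|C) — no adjustment needed.

P(J|do(C)): backdoor, adjust for ∅.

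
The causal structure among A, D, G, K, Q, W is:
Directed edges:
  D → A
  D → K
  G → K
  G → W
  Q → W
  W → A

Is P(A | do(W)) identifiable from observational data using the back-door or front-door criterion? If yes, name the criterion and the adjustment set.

P(A|do(W)): backdoor, adjust for ∅.

desc(W)\{W}={A}; candidates ⊆ {D,G,K,Q}.
∅: W⊥A given ∅ in G with W→· removed — back-door holds.
P(A|do(W)) = P(A|W) — no adjustment needed.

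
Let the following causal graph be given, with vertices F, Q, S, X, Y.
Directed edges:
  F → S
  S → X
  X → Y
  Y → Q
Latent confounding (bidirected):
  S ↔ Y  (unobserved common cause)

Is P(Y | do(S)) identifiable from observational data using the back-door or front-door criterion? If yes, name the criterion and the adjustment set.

P(Y|do(S)): frontdoor, adjust for {X}.

desc(S)\{S}={Q,X,Y}; candidates ⊆ {F}.
S↔Y: latent back-door arc(s) into S.
size 0: {}; under {} S still reaches {F,Q,Y} ∋ Y.
size 1: {F}; under {F} S still reaches {Q,Y} ∋ Y.
S↔Y cannot be blocked by any observed set — no back-door set.
{X}: (i) intercepts every directed S→Y path; (ii) no back-door S→{X}; (iii) {S} blocks every back-door {X}→Y. Front-door holds.
P(Y|do(S)) = Σ_{X} P(X|S) Σ_{S'} P(Y|X,S')P(S').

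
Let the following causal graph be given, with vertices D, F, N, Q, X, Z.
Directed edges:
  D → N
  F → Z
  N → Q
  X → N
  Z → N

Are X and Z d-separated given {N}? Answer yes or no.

Bayes-Ball from X | {N} reaches {D,F,Z}.
Z ∈ reach(X|{N}) ⇒ X ⊥̸ Z | {N}.

No — X and Z are d-connected given {N}.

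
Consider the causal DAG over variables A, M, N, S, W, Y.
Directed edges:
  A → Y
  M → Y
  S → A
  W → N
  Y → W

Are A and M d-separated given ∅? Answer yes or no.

Bayes-Ball from A | ∅ reaches {N,S,W,Y}.
M ∉ reach(A|∅) ⇒ A ⊥ M | ∅.

Yes — A ⊥ M | ∅.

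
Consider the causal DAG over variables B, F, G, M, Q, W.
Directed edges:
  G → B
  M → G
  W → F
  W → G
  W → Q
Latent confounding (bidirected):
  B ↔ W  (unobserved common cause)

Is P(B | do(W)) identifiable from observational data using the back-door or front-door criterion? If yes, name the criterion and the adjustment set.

desc(W)\{W}={B,F,G,Q}; candidates ⊆ {M}.
W↔B: latent back-door arc(s) into W.
size 0: {}; under {} W still reaches {B} ∋ B.
size 1: {M}; under {M} W still reaches {B} ∋ B.
W↔B cannot be blocked by any observed set — no back-door set.
{G}: (i) intercepts every directed W→B path; (ii) no back-door W→{G}; (iii) {W} blocks every back-door {G}→B. Front-door holds.
P(B|do(W)) = Σ_{G} P(G|W) Σ_{W'} P(B|G,W')P(W').

P(B|do(W)): frontdoor, adjust for {G}.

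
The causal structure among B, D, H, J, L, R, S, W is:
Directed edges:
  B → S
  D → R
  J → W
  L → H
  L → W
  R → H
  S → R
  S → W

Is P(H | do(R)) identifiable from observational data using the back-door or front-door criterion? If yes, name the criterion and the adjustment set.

desc(R)\{R}={H}; candidates ⊆ {B,D,J,L,S,W}.
∅: R⊥H given ∅ in G with R→· removed — back-door holds.
P(H|do(R)) = P(H|R) — no adjustment needed.

P(H|do(R)): backdoor, adjust for ∅.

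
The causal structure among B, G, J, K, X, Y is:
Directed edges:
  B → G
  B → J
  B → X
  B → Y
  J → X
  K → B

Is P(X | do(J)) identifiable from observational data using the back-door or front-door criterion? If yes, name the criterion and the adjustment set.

P(X|do(J)): backdoor, adjust for {B}.

desc(J)\{J}={X}; candidates ⊆ {B,G,K,Y}.
size 0: {}; under {} J still reaches {B,G,K,X,Y} ∋ X.
{B}: J⊥X given {B} in G with J→· removed — back-door holds.
P(X|do(J)) = Σ_{B} P(X|J,B)·P(B).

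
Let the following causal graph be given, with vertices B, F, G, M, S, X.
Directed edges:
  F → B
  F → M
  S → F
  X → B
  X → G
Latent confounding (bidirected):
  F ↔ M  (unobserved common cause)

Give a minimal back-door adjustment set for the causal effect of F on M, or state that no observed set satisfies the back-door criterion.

F→M: no observed back-door set.

desc(F)\{F}={B,M}; candidates ⊆ {G,S,X}.
F↔M: latent back-door arc(s) into F.
size 0: {}; under {} F still reaches {M,S} ∋ M.
size 1: {G}, {S}, {X}; under {G} F still reaches {M,S} ∋ M.
size 2: {G,S}, {G,X}, {S,X}; under {G,S} F still reaches {M} ∋ M.
F↔M cannot be blocked by any observed set — no back-door set.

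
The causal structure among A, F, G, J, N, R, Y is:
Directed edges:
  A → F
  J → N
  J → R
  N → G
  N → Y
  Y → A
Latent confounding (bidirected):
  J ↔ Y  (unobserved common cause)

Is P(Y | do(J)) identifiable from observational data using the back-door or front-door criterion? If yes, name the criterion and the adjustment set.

desc(J)\{J}={A,F,G,N,R,Y}; candidates ⊆ {—}.
J↔Y: latent back-door arc(s) into J.
size 0: {}; under {} J still reaches {A,F,Y} ∋ Y.
J↔Y cannot be blocked by any observed set — no back-door set.
{N}: (i) intercepts every directed J→Y path; (ii) no back-door J→{N}; (iii) {J} blocks every back-door {N}→Y. Front-door holds.
P(Y|do(J)) = Σ_{N} P(N|J) Σ_{J'} P(Y|N,J')P(J').

P(Y|do(J)): frontdoor, adjust for {N}.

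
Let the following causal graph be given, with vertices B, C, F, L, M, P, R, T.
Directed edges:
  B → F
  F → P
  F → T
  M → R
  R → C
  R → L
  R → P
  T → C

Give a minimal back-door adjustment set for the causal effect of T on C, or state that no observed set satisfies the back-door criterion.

T→C: minimal back-door set ∅.

desc(T)\{T}={C}; candidates ⊆ {B,F,L,M,P,R}.
∅: T⊥C given ∅ in G with T→· removed — back-door holds.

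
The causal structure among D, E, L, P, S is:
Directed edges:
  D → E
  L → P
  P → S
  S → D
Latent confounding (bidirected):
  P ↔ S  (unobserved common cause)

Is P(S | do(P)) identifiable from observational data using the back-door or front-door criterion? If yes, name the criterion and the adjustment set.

desc(P)\{P}={D,E,S}; candidates ⊆ {L}.
P↔S: latent back-door arc(s) into P.
size 0: {}; under {} P still reaches {D,E,L,S} ∋ S.
size 1: {L}; under {L} P still reaches {D,E,S} ∋ S.
P↔S cannot be blocked by any observed set — no back-door set.
No mediator lies on a directed P→…→S path.
Neither criterion identifies P(S|do(P)) in this graph.

P(S|do(P)): not identifiable (no BD/FD set).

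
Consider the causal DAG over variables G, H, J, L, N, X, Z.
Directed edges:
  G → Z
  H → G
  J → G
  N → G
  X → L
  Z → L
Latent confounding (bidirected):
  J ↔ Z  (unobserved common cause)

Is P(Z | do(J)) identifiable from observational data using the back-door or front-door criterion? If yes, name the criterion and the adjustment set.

desc(J)\{J}={G,L,Z}; candidates ⊆ {H,N,X}.
J↔Z: latent back-door arc(s) into J.
size 0: {}; under {} J still reaches {L,Z} ∋ Z.
size 1: {H}, {N}, {X}; under {H} J still reaches {L,Z} ∋ Z.
size 2: {H,N}, {H,X}, {N,X}; under {H,N} J still reaches {L,Z} ∋ Z.
J↔Z cannot be blocked by any observed set — no back-door set.
{G}: (i) intercepts every directed J→Z path; (ii) no back-door J→{G}; (iii) {J} blocks every back-door {G}→Z. Front-door holds.
P(Z|do(J)) = Σ_{G} P(G|J) Σ_{J'} P(Z|G,J')P(J').

P(Z|do(J)): frontdoor, adjust for {G}.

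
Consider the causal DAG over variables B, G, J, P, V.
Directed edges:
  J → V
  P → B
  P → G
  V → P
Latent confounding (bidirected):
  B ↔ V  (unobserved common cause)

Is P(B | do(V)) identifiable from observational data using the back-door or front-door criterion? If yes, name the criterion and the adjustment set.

P(B|do(V)): frontdoor, adjust for {P}.

desc(V)\{V}={B,G,P}; candidates ⊆ {J}.
V↔B: latent back-door arc(s) into V.
size 0: {}; under {} V still reaches {B,J} ∋ B.
size 1: {J}; under {J} V still reaches {B} ∋ B.
V↔B cannot be blocked by any observed set — no back-door set.
{P}: (i) intercepts every directed V→B path; (ii) no back-door V→{P}; (iii) {V} blocks every back-door {P}→B. Front-door holds.
P(B|do(V)) = Σ_{P} P(P|V) Σ_{V'} P(B|P,V')P(V').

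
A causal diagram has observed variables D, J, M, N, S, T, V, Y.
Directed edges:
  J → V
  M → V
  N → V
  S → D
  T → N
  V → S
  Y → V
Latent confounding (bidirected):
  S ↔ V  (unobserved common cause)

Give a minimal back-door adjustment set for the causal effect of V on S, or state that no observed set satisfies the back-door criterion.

desc(V)\{V}={D,S}; candidates ⊆ {J,M,N,T,Y}.
V↔S: latent back-door arc(s) into V.
size 0: {}; under {} V still reaches {D,J,M,N,S,T,Y} ∋ S.
size 1: {J}, {M}, {N} …(+2); under {J} V still reaches {D,M,N,S,T,Y} ∋ S.
size 2: {J,M}, {J,N}, {J,T} …(+7); under {J,M} V still reaches {D,N,S,T,Y} ∋ S.
V↔S cannot be blocked by any observed set — no back-door set.

V→S: no observed back-door set.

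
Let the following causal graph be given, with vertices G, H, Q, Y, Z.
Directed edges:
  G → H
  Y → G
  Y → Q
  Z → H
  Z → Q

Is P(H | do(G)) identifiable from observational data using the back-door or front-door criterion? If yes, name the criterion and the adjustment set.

P(H|do(G)): backdoor, adjust for ∅.

desc(G)\{G}={H}; candidates ⊆ {Q,Y,Z}.
∅: G⊥H given ∅ in G with G→· removed — back-door holds.
P(H|do(G)) = P(H|G) — no adjustment needed.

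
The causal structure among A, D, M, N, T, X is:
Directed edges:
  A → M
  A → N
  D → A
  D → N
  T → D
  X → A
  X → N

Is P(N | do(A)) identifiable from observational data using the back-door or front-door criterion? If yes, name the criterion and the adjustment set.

P(N|do(A)): backdoor, adjust for {D, X}.

desc(A)\{A}={M,N}; candidates ⊆ {D,T,X}.
size 0: {}; under {} A still reaches {D,N,T,X} ∋ N.
size 1: {D}, {T}, {X}; under {D} A still reaches {N,X} ∋ N.
{D,X}: A⊥N given {D,X} in G with A→· removed — back-door holds.
P(N|do(A)) = Σ_{D,X} P(N|A,D,X)·P(D,X).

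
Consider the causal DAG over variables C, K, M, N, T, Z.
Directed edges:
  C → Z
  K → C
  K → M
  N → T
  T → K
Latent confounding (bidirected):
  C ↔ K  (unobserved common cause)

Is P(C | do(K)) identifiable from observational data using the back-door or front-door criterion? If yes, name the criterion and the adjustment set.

P(C|do(K)): not identifiable (no BD/FD set).

desc(K)\{K}={C,M,Z}; candidates ⊆ {N,T}.
K↔C: latent back-door arc(s) into K.
size 0: {}; under {} K still reaches {C,N,T,Z} ∋ C.
size 1: {N}, {T}; under {N} K still reaches {C,T,Z} ∋ C.
size 2: {N,T}; under {N,T} K still reaches {C,Z} ∋ C.
K↔C cannot be blocked by any observed set — no back-door set.
No mediator lies on a directed K→…→C path.
Neither criterion identifies P(C|do(K)) in this graph.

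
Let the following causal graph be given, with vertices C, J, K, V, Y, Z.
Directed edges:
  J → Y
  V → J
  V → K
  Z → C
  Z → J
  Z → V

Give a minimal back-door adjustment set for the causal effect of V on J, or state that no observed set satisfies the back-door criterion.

desc(V)\{V}={J,K,Y}; candidates ⊆ {C,Z}.
size 0: {}; under {} V still reaches {C,J,Y,Z} ∋ J.
{Z}: V⊥J given {Z} in G with V→· removed — back-door holds.

V→J: minimal back-door set {Z}.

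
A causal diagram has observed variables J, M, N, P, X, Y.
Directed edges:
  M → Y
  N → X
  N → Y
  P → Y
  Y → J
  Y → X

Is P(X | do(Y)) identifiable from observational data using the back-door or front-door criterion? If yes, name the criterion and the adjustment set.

P(X|do(Y)): backdoor, adjust for {N}.

desc(Y)\{Y}={J,X}; candidates ⊆ {M,N,P}.
size 0: {}; under {} Y still reaches {M,N,P,X} ∋ X.
{N}: Y⊥X given {N} in G with Y→· removed — back-door holds.
P(X|do(Y)) = Σ_{N} P(X|Y,N)·P(N).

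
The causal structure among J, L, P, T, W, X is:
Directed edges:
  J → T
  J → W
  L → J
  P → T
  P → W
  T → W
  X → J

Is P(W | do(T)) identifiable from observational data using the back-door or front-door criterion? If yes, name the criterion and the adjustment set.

P(W|do(T)): backdoor, adjust for {J, P}.

desc(T)\{T}={W}; candidates ⊆ {J,L,P,X}.
size 0: {}; under {} T still reaches {J,L,P,W,X} ∋ W.
size 1: {J}, {L}, {P} …(+1); under {J} T still reaches {P,W} ∋ W.
{J,P}: T⊥W given {J,P} in G with T→· removed — back-door holds.
P(W|do(T)) = Σ_{J,P} P(W|T,J,P)·P(J,P).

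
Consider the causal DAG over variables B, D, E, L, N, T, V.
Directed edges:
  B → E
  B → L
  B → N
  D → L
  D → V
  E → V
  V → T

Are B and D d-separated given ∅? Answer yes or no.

Yes — B ⊥ D | ∅.

Bayes-Ball from B | ∅ reaches {E,L,N,T,V}.
D ∉ reach(B|∅) ⇒ B ⊥ D | ∅.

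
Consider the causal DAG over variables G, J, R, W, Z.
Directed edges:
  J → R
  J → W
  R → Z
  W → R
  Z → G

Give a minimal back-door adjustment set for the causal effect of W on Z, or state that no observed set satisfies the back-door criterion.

W→Z: minimal back-door set {J}.

desc(W)\{W}={G,R,Z}; candidates ⊆ {J}.
size 0: {}; under {} W still reaches {G,J,R,Z} ∋ Z.
{J}: W⊥Z given {J} in G with W→· removed — back-door holds.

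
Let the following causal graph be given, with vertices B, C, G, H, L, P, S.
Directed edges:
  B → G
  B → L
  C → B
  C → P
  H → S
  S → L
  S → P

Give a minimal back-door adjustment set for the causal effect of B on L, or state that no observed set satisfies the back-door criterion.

desc(B)\{B}={G,L}; candidates ⊆ {C,H,P,S}.
∅: B⊥L given ∅ in G with B→· removed — back-door holds.

B→L: minimal back-door set ∅.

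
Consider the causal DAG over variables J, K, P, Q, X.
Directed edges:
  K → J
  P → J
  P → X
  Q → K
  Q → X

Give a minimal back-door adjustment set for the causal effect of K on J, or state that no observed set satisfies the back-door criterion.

K→J: minimal back-door set ∅.

desc(K)\{K}={J}; candidates ⊆ {P,Q,X}.
∅: K⊥J given ∅ in G with K→· removed — back-door holds.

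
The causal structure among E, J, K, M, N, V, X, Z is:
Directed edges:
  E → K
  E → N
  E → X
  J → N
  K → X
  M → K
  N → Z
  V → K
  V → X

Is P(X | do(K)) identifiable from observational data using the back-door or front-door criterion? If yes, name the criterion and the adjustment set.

P(X|do(K)): backdoor, adjust for {E, V}.

desc(K)\{K}={X}; candidates ⊆ {E,J,M,N,V,Z}.
size 0: {}; under {} K still reaches {E,M,N,V,X,Z} ∋ X.
size 1: {E}, {J}, {M} …(+3); under {E} K still reaches {M,V,X} ∋ X.
{E,V}: K⊥X given {E,V} in G with K→· removed — back-door holds.
P(X|do(K)) = Σ_{E,V} P(X|K,E,V)·P(E,V).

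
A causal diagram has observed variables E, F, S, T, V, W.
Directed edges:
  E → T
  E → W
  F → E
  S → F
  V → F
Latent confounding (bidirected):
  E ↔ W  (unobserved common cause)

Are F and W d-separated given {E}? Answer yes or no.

Bayes-Ball from F | {E} reaches {S,V,W}.
W ∈ reach(F|{E}) ⇒ F ⊥̸ W | {E}.

No — F and W are d-connected given {E}.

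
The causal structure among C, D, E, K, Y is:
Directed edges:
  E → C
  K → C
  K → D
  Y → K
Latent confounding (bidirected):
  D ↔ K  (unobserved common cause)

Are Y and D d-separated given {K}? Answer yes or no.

Bayes-Ball from Y | {K} reaches {D}.
D ∈ reach(Y|{K}) ⇒ Y ⊥̸ D | {K}.

No — Y and D are d-connected given {K}.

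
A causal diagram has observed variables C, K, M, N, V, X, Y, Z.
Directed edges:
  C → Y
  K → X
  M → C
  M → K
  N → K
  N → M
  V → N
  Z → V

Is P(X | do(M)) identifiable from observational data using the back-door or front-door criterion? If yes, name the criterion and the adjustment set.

desc(M)\{M}={C,K,X,Y}; candidates ⊆ {N,V,Z}.
size 0: {}; under {} M still reaches {K,N,V,X,Z} ∋ X.
{N}: M⊥X given {N} in G with M→· removed — back-door holds.
P(X|do(M)) = Σ_{N} P(X|M,N)·P(N).

P(X|do(M)): backdoor, adjust for {N}.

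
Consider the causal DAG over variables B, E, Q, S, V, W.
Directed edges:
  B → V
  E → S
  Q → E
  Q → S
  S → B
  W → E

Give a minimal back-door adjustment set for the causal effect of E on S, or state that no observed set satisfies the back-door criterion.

E→S: minimal back-door set {Q}.

desc(E)\{E}={B,S,V}; candidates ⊆ {Q,W}.
size 0: {}; under {} E still reaches {B,Q,S,V,W} ∋ S.
{Q}: E⊥S given {Q} in G with E→· removed — back-door holds.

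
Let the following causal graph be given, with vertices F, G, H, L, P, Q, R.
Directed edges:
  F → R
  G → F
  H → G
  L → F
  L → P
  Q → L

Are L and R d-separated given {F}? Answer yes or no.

Bayes-Ball from L | {F} reaches {G,H,P,Q}.
R ∉ reach(L|{F}) ⇒ L ⊥ R | {F}.

Yes — L ⊥ R | {F}.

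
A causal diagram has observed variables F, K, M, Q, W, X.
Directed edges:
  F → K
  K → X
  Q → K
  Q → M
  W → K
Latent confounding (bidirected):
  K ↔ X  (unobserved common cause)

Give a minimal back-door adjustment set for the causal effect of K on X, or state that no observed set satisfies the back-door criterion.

K→X: no observed back-door set.

desc(K)\{K}={X}; candidates ⊆ {F,M,Q,W}.
K↔X: latent back-door arc(s) into K.
size 0: {}; under {} K still reaches {F,M,Q,W,X} ∋ X.
size 1: {F}, {M}, {Q} …(+1); under {F} K still reaches {M,Q,W,X} ∋ X.
size 2: {F,M}, {F,Q}, {F,W} …(+3); under {F,M} K still reaches {Q,W,X} ∋ X.
K↔X cannot be blocked by any observed set — no back-door set.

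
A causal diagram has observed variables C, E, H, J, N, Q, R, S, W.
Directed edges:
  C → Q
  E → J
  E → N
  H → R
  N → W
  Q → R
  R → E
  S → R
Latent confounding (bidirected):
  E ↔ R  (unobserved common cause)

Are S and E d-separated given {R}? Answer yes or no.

Bayes-Ball from S | {R} reaches {C,E,H,J,N,Q,W}.
E ∈ reach(S|{R}) ⇒ S ⊥̸ E | {R}.

No — S and E are d-connected given {R}.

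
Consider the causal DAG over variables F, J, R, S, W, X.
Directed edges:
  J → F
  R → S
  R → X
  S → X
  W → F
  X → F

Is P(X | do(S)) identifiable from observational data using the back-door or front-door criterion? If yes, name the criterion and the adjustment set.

desc(S)\{S}={F,X}; candidates ⊆ {J,R,W}.
size 0: {}; under {} S still reaches {F,R,X} ∋ X.
{R}: S⊥X given {R} in G with S→· removed — back-door holds.
P(X|do(S)) = Σ_{R} P(X|S,R)·P(R).

P(X|do(S)): backdoor, adjust for {R}.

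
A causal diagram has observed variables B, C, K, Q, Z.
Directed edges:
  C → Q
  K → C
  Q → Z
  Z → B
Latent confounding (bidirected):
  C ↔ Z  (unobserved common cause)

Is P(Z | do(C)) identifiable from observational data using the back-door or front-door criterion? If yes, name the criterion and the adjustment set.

desc(C)\{C}={B,Q,Z}; candidates ⊆ {K}.
C↔Z: latent back-door arc(s) into C.
size 0: {}; under {} C still reaches {B,K,Z} ∋ Z.
size 1: {K}; under {K} C still reaches {B,Z} ∋ Z.
C↔Z cannot be blocked by any observed set — no back-door set.
{Q}: (i) intercepts every directed C→Z path; (ii) no back-door C→{Q}; (iii) {C} blocks every back-door {Q}→Z. Front-door holds.
P(Z|do(C)) = Σ_{Q} P(Q|C) Σ_{C'} P(Z|Q,C')P(C').

P(Z|do(C)): frontdoor, adjust for {Q}.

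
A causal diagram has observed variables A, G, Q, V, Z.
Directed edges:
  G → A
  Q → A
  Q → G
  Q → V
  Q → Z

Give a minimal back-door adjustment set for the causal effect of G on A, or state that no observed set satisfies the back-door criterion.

G→A: minimal back-door set {Q}.

desc(G)\{G}={A}; candidates ⊆ {Q,V,Z}.
size 0: {}; under {} G still reaches {A,Q,V,Z} ∋ A.
{Q}: G⊥A given {Q} in G with G→· removed — back-door holds.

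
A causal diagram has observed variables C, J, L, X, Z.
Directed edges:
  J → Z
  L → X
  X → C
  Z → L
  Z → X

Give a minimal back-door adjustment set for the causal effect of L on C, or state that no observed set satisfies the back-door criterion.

desc(L)\{L}={C,X}; candidates ⊆ {J,Z}.
size 0: {}; under {} L still reaches {C,J,X,Z} ∋ C.
{Z}: L⊥C given {Z} in G with L→· removed — back-door holds.

L→C: minimal back-door set {Z}.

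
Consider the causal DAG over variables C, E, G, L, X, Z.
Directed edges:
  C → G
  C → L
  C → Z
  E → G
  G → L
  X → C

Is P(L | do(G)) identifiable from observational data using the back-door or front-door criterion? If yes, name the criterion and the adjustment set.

desc(G)\{G}={L}; candidates ⊆ {C,E,X,Z}.
size 0: {}; under {} G still reaches {C,E,L,X,Z} ∋ L.
{C}: G⊥L given {C} in G with G→· removed — back-door holds.
P(L|do(G)) = Σ_{C} P(L|G,C)·P(C).

P(L|do(G)): backdoor, adjust for {C}.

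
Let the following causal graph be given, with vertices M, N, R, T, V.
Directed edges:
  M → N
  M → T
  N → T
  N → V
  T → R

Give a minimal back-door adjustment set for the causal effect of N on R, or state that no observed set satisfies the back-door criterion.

desc(N)\{N}={R,T,V}; candidates ⊆ {M}.
size 0: {}; under {} N still reaches {M,R,T} ∋ R.
{M}: N⊥R given {M} in G with N→· removed — back-door holds.

N→R: minimal back-door set {M}.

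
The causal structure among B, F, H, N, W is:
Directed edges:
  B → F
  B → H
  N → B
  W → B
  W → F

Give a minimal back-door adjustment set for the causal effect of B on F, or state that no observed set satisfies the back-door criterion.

B→F: minimal back-door set {W}.

desc(B)\{B}={F,H}; candidates ⊆ {N,W}.
size 0: {}; under {} B still reaches {F,N,W} ∋ F.
{W}: B⊥F given {W} in G with B→· removed — back-door holds.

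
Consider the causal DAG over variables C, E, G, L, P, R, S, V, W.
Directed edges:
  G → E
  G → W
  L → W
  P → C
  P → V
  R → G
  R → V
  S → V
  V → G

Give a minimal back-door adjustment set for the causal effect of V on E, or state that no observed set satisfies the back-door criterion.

V→E: minimal back-door set {R}.

desc(V)\{V}={E,G,W}; candidates ⊆ {C,L,P,R,S}.
size 0: {}; under {} V still reaches {C,E,G,P,R,S,W} ∋ E.
{R}: V⊥E given {R} in G with V→· removed — back-door holds.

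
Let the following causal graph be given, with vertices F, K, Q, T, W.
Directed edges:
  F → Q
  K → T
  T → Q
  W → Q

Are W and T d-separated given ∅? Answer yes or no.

Bayes-Ball from W | ∅ reaches {Q}.
T ∉ reach(W|∅) ⇒ W ⊥ T | ∅.

Yes — W ⊥ T | ∅.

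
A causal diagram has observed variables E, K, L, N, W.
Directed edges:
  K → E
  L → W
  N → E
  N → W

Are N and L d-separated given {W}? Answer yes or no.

Bayes-Ball from N | {W} reaches {E,L}.
L ∈ reach(N|{W}) ⇒ N ⊥̸ L | {W}.

No — N and L are d-connected given {W}.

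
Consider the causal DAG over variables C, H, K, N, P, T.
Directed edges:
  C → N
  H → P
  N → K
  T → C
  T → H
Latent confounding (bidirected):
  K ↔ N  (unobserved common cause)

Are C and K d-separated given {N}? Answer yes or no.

No — C and K are d-connected given {N}.

Bayes-Ball from C | {N} reaches {H,K,P,T}.
K ∈ reach(C|{N}) ⇒ C ⊥̸ K | {N}.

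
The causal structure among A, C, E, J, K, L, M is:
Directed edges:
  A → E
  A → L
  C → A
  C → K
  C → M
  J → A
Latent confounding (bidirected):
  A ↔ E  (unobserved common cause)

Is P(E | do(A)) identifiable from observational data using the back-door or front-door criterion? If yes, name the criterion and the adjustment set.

P(E|do(A)): not identifiable (no BD/FD set).

desc(A)\{A}={E,L}; candidates ⊆ {C,J,K,M}.
A↔E: latent back-door arc(s) into A.
size 0: {}; under {} A still reaches {C,E,J,K,M} ∋ E.
size 1: {C}, {J}, {K} …(+1); under {C} A still reaches {E,J} ∋ E.
size 2: {C,J}, {C,K}, {C,M} …(+3); under {C,J} A still reaches {E} ∋ E.
A↔E cannot be blocked by any observed set — no back-door set.
No mediator lies on a directed A→…→E path.
Neither criterion identifies P(E|do(A)) in this graph.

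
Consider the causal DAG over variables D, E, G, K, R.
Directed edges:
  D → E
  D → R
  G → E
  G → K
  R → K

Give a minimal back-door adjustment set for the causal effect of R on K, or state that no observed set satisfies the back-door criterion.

desc(R)\{R}={K}; candidates ⊆ {D,E,G}.
∅: R⊥K given ∅ in G with R→· removed — back-door holds.

R→K: minimal back-door set ∅.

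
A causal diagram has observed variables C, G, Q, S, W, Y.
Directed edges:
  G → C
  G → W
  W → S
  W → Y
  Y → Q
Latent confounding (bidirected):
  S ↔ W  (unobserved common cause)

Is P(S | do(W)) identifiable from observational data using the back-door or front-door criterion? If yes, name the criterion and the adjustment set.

desc(W)\{W}={Q,S,Y}; candidates ⊆ {C,G}.
W↔S: latent back-door arc(s) into W.
size 0: {}; under {} W still reaches {C,G,S} ∋ S.
size 1: {C}, {G}; under {C} W still reaches {G,S} ∋ S.
size 2: {C,G}; under {C,G} W still reaches {S} ∋ S.
W↔S cannot be blocked by any observed set — no back-door set.
No mediator lies on a directed W→…→S path.
Neither criterion identifies P(S|do(W)) in this graph.

P(S|do(W)): not identifiable (no BD/FD set).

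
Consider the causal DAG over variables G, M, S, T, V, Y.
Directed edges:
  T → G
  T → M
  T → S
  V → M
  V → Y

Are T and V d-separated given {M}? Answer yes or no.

No — T and V are d-connected given {M}.

Bayes-Ball from T | {M} reaches {G,S,V,Y}.
V ∈ reach(T|{M}) ⇒ T ⊥̸ V | {M}.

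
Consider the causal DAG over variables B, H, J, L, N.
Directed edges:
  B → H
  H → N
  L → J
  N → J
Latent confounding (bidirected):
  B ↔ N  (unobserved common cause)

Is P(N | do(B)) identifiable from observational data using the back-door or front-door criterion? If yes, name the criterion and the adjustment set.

P(N|do(B)): frontdoor, adjust for {H}.

desc(B)\{B}={H,J,N}; candidates ⊆ {L}.
B↔N: latent back-door arc(s) into B.
size 0: {}; under {} B still reaches {J,N} ∋ N.
size 1: {L}; under {L} B still reaches {J,N} ∋ N.
B↔N cannot be blocked by any observed set — no back-door set.
{H}: (i) intercepts every directed B→N path; (ii) no back-door B→{H}; (iii) {B} blocks every back-door {H}→N. Front-door holds.
P(N|do(B)) = Σ_{H} P(H|B) Σ_{B'} P(N|H,B')P(B').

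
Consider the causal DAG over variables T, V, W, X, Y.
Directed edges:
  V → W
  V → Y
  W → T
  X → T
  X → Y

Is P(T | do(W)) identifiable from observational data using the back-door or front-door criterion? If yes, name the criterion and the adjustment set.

desc(W)\{W}={T}; candidates ⊆ {V,X,Y}.
∅: W⊥T given ∅ in G with W→· removed — back-door holds.
P(T|do(W)) = P(T|W) — no adjustment needed.

P(T|do(W)): backdoor, adjust for ∅.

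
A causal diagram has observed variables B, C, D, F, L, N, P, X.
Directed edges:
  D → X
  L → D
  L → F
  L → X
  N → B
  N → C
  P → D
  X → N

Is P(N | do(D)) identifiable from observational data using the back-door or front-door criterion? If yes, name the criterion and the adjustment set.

desc(D)\{D}={B,C,N,X}; candidates ⊆ {F,L,P}.
size 0: {}; under {} D still reaches {B,C,F,L,N,P,X} ∋ N.
{L}: D⊥N given {L} in G with D→· removed — back-door holds.
P(N|do(D)) = Σ_{L} P(N|D,L)·P(L).

P(N|do(D)): backdoor, adjust for {L}.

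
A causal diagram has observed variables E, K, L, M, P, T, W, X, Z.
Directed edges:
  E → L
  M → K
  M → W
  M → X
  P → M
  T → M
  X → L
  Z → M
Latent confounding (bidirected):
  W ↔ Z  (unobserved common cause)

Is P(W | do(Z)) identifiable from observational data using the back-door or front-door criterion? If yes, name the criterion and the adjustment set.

desc(Z)\{Z}={K,L,M,W,X}; candidates ⊆ {E,P,T}.
Z↔W: latent back-door arc(s) into Z.
size 0: {}; under {} Z still reaches {W} ∋ W.
size 1: {E}, {P}, {T}; under {E} Z still reaches {W} ∋ W.
size 2: {E,P}, {E,T}, {P,T}; under {E,P} Z still reaches {W} ∋ W.
Z↔W cannot be blocked by any observed set — no back-door set.
{M}: (i) intercepts every directed Z→W path; (ii) no back-door Z→{M}; (iii) {Z} blocks every back-door {M}→W. Front-door holds.
P(W|do(Z)) = Σ_{M} P(M|Z) Σ_{Z'} P(W|M,Z')P(Z').

P(W|do(Z)): frontdoor, adjust for {M}.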